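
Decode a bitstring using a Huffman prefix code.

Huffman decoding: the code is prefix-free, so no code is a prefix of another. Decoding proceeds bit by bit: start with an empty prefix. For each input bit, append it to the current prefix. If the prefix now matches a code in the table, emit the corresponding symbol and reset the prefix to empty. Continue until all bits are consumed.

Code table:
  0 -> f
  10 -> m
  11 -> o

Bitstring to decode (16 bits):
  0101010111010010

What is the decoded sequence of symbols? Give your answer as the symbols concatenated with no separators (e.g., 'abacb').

Bit 0: prefix='0' -> emit 'f', reset
Bit 1: prefix='1' (no match yet)
Bit 2: prefix='10' -> emit 'm', reset
Bit 3: prefix='1' (no match yet)
Bit 4: prefix='10' -> emit 'm', reset
Bit 5: prefix='1' (no match yet)
Bit 6: prefix='10' -> emit 'm', reset
Bit 7: prefix='1' (no match yet)
Bit 8: prefix='11' -> emit 'o', reset
Bit 9: prefix='1' (no match yet)
Bit 10: prefix='10' -> emit 'm', reset
Bit 11: prefix='1' (no match yet)
Bit 12: prefix='10' -> emit 'm', reset
Bit 13: prefix='0' -> emit 'f', reset
Bit 14: prefix='1' (no match yet)
Bit 15: prefix='10' -> emit 'm', reset

Answer: fmmmommfm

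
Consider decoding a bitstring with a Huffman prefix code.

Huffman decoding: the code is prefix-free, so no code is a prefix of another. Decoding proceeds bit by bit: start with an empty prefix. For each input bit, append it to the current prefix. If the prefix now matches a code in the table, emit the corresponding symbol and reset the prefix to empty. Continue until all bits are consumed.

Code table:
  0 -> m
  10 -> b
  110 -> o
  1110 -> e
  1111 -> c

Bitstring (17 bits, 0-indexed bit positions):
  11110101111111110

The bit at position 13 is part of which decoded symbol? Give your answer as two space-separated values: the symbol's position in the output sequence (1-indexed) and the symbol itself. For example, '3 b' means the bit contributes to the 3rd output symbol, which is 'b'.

Answer: 5 c

Derivation:
Bit 0: prefix='1' (no match yet)
Bit 1: prefix='11' (no match yet)
Bit 2: prefix='111' (no match yet)
Bit 3: prefix='1111' -> emit 'c', reset
Bit 4: prefix='0' -> emit 'm', reset
Bit 5: prefix='1' (no match yet)
Bit 6: prefix='10' -> emit 'b', reset
Bit 7: prefix='1' (no match yet)
Bit 8: prefix='11' (no match yet)
Bit 9: prefix='111' (no match yet)
Bit 10: prefix='1111' -> emit 'c', reset
Bit 11: prefix='1' (no match yet)
Bit 12: prefix='11' (no match yet)
Bit 13: prefix='111' (no match yet)
Bit 14: prefix='1111' -> emit 'c', reset
Bit 15: prefix='1' (no match yet)
Bit 16: prefix='10' -> emit 'b', reset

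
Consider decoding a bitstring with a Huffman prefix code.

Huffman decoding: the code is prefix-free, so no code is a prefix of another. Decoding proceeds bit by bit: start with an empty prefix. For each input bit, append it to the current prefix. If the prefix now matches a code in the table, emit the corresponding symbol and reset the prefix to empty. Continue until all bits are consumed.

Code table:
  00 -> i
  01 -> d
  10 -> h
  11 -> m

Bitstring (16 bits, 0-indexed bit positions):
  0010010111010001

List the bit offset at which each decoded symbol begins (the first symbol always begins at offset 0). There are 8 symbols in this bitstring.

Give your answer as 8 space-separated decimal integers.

Bit 0: prefix='0' (no match yet)
Bit 1: prefix='00' -> emit 'i', reset
Bit 2: prefix='1' (no match yet)
Bit 3: prefix='10' -> emit 'h', reset
Bit 4: prefix='0' (no match yet)
Bit 5: prefix='01' -> emit 'd', reset
Bit 6: prefix='0' (no match yet)
Bit 7: prefix='01' -> emit 'd', reset
Bit 8: prefix='1' (no match yet)
Bit 9: prefix='11' -> emit 'm', reset
Bit 10: prefix='0' (no match yet)
Bit 11: prefix='01' -> emit 'd', reset
Bit 12: prefix='0' (no match yet)
Bit 13: prefix='00' -> emit 'i', reset
Bit 14: prefix='0' (no match yet)
Bit 15: prefix='01' -> emit 'd', reset

Answer: 0 2 4 6 8 10 12 14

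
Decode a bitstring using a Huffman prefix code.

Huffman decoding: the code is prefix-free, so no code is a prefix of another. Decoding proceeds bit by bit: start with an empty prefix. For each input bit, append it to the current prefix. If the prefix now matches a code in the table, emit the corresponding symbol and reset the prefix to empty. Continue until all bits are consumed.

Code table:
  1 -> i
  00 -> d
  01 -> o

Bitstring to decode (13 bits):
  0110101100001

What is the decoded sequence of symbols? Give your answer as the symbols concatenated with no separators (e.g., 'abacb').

Bit 0: prefix='0' (no match yet)
Bit 1: prefix='01' -> emit 'o', reset
Bit 2: prefix='1' -> emit 'i', reset
Bit 3: prefix='0' (no match yet)
Bit 4: prefix='01' -> emit 'o', reset
Bit 5: prefix='0' (no match yet)
Bit 6: prefix='01' -> emit 'o', reset
Bit 7: prefix='1' -> emit 'i', reset
Bit 8: prefix='0' (no match yet)
Bit 9: prefix='00' -> emit 'd', reset
Bit 10: prefix='0' (no match yet)
Bit 11: prefix='00' -> emit 'd', reset
Bit 12: prefix='1' -> emit 'i', reset

Answer: oiooiddi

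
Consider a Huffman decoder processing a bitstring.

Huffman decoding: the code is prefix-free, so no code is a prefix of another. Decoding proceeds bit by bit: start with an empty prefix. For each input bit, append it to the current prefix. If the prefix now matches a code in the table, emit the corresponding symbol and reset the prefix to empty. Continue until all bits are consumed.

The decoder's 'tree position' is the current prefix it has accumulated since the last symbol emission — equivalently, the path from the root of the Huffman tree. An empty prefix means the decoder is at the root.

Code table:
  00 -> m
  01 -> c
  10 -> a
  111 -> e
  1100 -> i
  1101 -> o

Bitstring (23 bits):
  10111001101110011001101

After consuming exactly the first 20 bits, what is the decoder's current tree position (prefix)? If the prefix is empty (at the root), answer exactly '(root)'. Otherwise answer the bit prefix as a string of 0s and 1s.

Answer: 1

Derivation:
Bit 0: prefix='1' (no match yet)
Bit 1: prefix='10' -> emit 'a', reset
Bit 2: prefix='1' (no match yet)
Bit 3: prefix='11' (no match yet)
Bit 4: prefix='111' -> emit 'e', reset
Bit 5: prefix='0' (no match yet)
Bit 6: prefix='00' -> emit 'm', reset
Bit 7: prefix='1' (no match yet)
Bit 8: prefix='11' (no match yet)
Bit 9: prefix='110' (no match yet)
Bit 10: prefix='1101' -> emit 'o', reset
Bit 11: prefix='1' (no match yet)
Bit 12: prefix='11' (no match yet)
Bit 13: prefix='110' (no match yet)
Bit 14: prefix='1100' -> emit 'i', reset
Bit 15: prefix='1' (no match yet)
Bit 16: prefix='11' (no match yet)
Bit 17: prefix='110' (no match yet)
Bit 18: prefix='1100' -> emit 'i', reset
Bit 19: prefix='1' (no match yet)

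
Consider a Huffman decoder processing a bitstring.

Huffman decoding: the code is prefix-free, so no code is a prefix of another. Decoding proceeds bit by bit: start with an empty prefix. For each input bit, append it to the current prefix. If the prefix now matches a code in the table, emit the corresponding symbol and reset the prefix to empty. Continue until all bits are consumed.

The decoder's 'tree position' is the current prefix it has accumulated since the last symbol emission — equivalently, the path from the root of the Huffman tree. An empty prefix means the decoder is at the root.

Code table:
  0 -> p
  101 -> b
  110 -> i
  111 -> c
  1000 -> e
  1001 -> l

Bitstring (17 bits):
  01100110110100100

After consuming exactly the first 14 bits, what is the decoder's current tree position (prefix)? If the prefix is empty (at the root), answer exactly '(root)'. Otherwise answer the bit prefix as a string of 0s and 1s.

Bit 0: prefix='0' -> emit 'p', reset
Bit 1: prefix='1' (no match yet)
Bit 2: prefix='11' (no match yet)
Bit 3: prefix='110' -> emit 'i', reset
Bit 4: prefix='0' -> emit 'p', reset
Bit 5: prefix='1' (no match yet)
Bit 6: prefix='11' (no match yet)
Bit 7: prefix='110' -> emit 'i', reset
Bit 8: prefix='1' (no match yet)
Bit 9: prefix='11' (no match yet)
Bit 10: prefix='110' -> emit 'i', reset
Bit 11: prefix='1' (no match yet)
Bit 12: prefix='10' (no match yet)
Bit 13: prefix='100' (no match yet)

Answer: 100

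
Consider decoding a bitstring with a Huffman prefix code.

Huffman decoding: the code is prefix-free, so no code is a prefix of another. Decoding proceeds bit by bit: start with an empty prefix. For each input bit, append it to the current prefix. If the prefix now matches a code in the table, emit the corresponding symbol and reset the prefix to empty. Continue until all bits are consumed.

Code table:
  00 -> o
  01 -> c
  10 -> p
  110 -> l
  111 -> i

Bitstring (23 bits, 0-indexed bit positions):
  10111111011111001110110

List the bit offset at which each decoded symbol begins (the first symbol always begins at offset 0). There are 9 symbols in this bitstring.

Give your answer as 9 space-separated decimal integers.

Bit 0: prefix='1' (no match yet)
Bit 1: prefix='10' -> emit 'p', reset
Bit 2: prefix='1' (no match yet)
Bit 3: prefix='11' (no match yet)
Bit 4: prefix='111' -> emit 'i', reset
Bit 5: prefix='1' (no match yet)
Bit 6: prefix='11' (no match yet)
Bit 7: prefix='111' -> emit 'i', reset
Bit 8: prefix='0' (no match yet)
Bit 9: prefix='01' -> emit 'c', reset
Bit 10: prefix='1' (no match yet)
Bit 11: prefix='11' (no match yet)
Bit 12: prefix='111' -> emit 'i', reset
Bit 13: prefix='1' (no match yet)
Bit 14: prefix='10' -> emit 'p', reset
Bit 15: prefix='0' (no match yet)
Bit 16: prefix='01' -> emit 'c', reset
Bit 17: prefix='1' (no match yet)
Bit 18: prefix='11' (no match yet)
Bit 19: prefix='110' -> emit 'l', reset
Bit 20: prefix='1' (no match yet)
Bit 21: prefix='11' (no match yet)
Bit 22: prefix='110' -> emit 'l', reset

Answer: 0 2 5 8 10 13 15 17 20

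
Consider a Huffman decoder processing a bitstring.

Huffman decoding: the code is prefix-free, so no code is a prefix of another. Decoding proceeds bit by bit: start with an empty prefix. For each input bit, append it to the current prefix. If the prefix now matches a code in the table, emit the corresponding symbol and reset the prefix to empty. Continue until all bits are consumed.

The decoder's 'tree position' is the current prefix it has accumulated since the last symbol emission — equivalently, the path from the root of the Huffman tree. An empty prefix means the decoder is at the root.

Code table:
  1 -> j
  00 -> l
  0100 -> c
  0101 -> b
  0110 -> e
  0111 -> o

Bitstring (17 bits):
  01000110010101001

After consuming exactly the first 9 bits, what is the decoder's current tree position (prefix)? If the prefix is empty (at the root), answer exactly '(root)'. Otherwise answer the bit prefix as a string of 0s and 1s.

Answer: 0

Derivation:
Bit 0: prefix='0' (no match yet)
Bit 1: prefix='01' (no match yet)
Bit 2: prefix='010' (no match yet)
Bit 3: prefix='0100' -> emit 'c', reset
Bit 4: prefix='0' (no match yet)
Bit 5: prefix='01' (no match yet)
Bit 6: prefix='011' (no match yet)
Bit 7: prefix='0110' -> emit 'e', reset
Bit 8: prefix='0' (no match yet)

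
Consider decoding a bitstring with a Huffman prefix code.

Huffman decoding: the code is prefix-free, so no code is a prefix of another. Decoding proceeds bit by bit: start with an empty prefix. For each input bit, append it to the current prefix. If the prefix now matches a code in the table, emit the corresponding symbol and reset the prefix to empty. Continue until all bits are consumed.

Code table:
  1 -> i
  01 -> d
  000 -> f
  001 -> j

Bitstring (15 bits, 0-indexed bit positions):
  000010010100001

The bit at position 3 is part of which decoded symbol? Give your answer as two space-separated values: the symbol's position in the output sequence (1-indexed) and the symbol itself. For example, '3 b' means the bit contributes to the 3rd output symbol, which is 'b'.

Answer: 2 d

Derivation:
Bit 0: prefix='0' (no match yet)
Bit 1: prefix='00' (no match yet)
Bit 2: prefix='000' -> emit 'f', reset
Bit 3: prefix='0' (no match yet)
Bit 4: prefix='01' -> emit 'd', reset
Bit 5: prefix='0' (no match yet)
Bit 6: prefix='00' (no match yet)
Bit 7: prefix='001' -> emit 'j', reset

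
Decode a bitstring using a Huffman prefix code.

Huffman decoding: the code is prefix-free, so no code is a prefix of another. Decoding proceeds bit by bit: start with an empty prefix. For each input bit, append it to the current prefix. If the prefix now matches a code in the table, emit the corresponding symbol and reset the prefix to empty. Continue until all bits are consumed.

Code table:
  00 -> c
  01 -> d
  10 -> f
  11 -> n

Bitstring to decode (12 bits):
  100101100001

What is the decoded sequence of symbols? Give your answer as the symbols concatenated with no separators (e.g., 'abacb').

Bit 0: prefix='1' (no match yet)
Bit 1: prefix='10' -> emit 'f', reset
Bit 2: prefix='0' (no match yet)
Bit 3: prefix='01' -> emit 'd', reset
Bit 4: prefix='0' (no match yet)
Bit 5: prefix='01' -> emit 'd', reset
Bit 6: prefix='1' (no match yet)
Bit 7: prefix='10' -> emit 'f', reset
Bit 8: prefix='0' (no match yet)
Bit 9: prefix='00' -> emit 'c', reset
Bit 10: prefix='0' (no match yet)
Bit 11: prefix='01' -> emit 'd', reset

Answer: fddfcd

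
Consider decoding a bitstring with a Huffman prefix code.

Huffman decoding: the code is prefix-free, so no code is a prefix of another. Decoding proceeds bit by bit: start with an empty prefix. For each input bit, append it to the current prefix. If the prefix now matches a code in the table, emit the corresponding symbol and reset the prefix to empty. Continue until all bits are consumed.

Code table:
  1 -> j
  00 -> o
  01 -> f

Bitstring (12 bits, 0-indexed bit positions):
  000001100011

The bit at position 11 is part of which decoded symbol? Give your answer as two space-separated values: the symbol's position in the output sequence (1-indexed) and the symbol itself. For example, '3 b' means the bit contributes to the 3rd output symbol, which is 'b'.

Answer: 7 j

Derivation:
Bit 0: prefix='0' (no match yet)
Bit 1: prefix='00' -> emit 'o', reset
Bit 2: prefix='0' (no match yet)
Bit 3: prefix='00' -> emit 'o', reset
Bit 4: prefix='0' (no match yet)
Bit 5: prefix='01' -> emit 'f', reset
Bit 6: prefix='1' -> emit 'j', reset
Bit 7: prefix='0' (no match yet)
Bit 8: prefix='00' -> emit 'o', reset
Bit 9: prefix='0' (no match yet)
Bit 10: prefix='01' -> emit 'f', reset
Bit 11: prefix='1' -> emit 'j', reset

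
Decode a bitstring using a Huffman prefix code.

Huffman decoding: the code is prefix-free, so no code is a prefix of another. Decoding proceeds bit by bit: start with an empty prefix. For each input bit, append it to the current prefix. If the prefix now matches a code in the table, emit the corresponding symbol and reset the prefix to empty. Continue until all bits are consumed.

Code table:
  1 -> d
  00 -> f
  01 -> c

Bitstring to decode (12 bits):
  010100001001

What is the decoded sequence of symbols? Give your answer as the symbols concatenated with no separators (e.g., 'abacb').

Answer: ccffdfd

Derivation:
Bit 0: prefix='0' (no match yet)
Bit 1: prefix='01' -> emit 'c', reset
Bit 2: prefix='0' (no match yet)
Bit 3: prefix='01' -> emit 'c', reset
Bit 4: prefix='0' (no match yet)
Bit 5: prefix='00' -> emit 'f', reset
Bit 6: prefix='0' (no match yet)
Bit 7: prefix='00' -> emit 'f', reset
Bit 8: prefix='1' -> emit 'd', reset
Bit 9: prefix='0' (no match yet)
Bit 10: prefix='00' -> emit 'f', reset
Bit 11: prefix='1' -> emit 'd', reset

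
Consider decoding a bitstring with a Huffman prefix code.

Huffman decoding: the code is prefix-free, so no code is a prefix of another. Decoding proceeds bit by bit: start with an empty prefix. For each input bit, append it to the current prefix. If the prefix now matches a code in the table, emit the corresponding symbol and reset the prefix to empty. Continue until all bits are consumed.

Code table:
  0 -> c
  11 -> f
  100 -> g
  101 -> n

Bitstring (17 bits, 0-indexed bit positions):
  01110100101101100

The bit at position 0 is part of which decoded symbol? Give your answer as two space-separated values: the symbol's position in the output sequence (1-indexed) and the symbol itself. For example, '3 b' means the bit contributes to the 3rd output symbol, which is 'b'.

Answer: 1 c

Derivation:
Bit 0: prefix='0' -> emit 'c', reset
Bit 1: prefix='1' (no match yet)
Bit 2: prefix='11' -> emit 'f', reset
Bit 3: prefix='1' (no match yet)
Bit 4: prefix='10' (no match yet)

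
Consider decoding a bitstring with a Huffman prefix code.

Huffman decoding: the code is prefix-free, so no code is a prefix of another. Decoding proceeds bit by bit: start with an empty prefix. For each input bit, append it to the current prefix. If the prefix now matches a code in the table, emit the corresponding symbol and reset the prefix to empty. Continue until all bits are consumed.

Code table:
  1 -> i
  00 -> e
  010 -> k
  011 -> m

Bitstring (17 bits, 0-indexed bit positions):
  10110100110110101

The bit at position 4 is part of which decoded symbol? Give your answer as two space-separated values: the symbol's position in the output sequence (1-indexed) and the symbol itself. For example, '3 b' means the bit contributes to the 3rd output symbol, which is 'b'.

Answer: 3 k

Derivation:
Bit 0: prefix='1' -> emit 'i', reset
Bit 1: prefix='0' (no match yet)
Bit 2: prefix='01' (no match yet)
Bit 3: prefix='011' -> emit 'm', reset
Bit 4: prefix='0' (no match yet)
Bit 5: prefix='01' (no match yet)
Bit 6: prefix='010' -> emit 'k', reset
Bit 7: prefix='0' (no match yet)
Bit 8: prefix='01' (no match yet)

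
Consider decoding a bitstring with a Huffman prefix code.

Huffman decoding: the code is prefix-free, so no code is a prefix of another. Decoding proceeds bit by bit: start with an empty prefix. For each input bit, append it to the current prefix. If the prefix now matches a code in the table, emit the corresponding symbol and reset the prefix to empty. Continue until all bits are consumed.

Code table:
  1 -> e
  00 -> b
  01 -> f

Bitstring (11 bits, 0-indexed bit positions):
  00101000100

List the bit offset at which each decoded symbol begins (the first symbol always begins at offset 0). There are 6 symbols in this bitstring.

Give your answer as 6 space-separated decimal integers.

Bit 0: prefix='0' (no match yet)
Bit 1: prefix='00' -> emit 'b', reset
Bit 2: prefix='1' -> emit 'e', reset
Bit 3: prefix='0' (no match yet)
Bit 4: prefix='01' -> emit 'f', reset
Bit 5: prefix='0' (no match yet)
Bit 6: prefix='00' -> emit 'b', reset
Bit 7: prefix='0' (no match yet)
Bit 8: prefix='01' -> emit 'f', reset
Bit 9: prefix='0' (no match yet)
Bit 10: prefix='00' -> emit 'b', reset

Answer: 0 2 3 5 7 9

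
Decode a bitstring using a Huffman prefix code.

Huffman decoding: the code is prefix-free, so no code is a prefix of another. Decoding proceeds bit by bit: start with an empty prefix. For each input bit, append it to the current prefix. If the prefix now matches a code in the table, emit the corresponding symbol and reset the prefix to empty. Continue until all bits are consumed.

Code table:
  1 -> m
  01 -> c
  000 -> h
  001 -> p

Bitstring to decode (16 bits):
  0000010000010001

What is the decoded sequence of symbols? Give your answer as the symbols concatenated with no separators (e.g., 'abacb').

Bit 0: prefix='0' (no match yet)
Bit 1: prefix='00' (no match yet)
Bit 2: prefix='000' -> emit 'h', reset
Bit 3: prefix='0' (no match yet)
Bit 4: prefix='00' (no match yet)
Bit 5: prefix='001' -> emit 'p', reset
Bit 6: prefix='0' (no match yet)
Bit 7: prefix='00' (no match yet)
Bit 8: prefix='000' -> emit 'h', reset
Bit 9: prefix='0' (no match yet)
Bit 10: prefix='00' (no match yet)
Bit 11: prefix='001' -> emit 'p', reset
Bit 12: prefix='0' (no match yet)
Bit 13: prefix='00' (no match yet)
Bit 14: prefix='000' -> emit 'h', reset
Bit 15: prefix='1' -> emit 'm', reset

Answer: hphphm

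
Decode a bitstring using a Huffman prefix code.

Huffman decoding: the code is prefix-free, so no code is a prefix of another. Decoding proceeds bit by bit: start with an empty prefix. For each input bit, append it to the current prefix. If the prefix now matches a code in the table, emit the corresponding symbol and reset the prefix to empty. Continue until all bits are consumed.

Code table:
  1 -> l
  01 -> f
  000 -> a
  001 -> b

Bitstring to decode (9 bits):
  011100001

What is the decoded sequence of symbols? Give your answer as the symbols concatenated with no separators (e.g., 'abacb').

Bit 0: prefix='0' (no match yet)
Bit 1: prefix='01' -> emit 'f', reset
Bit 2: prefix='1' -> emit 'l', reset
Bit 3: prefix='1' -> emit 'l', reset
Bit 4: prefix='0' (no match yet)
Bit 5: prefix='00' (no match yet)
Bit 6: prefix='000' -> emit 'a', reset
Bit 7: prefix='0' (no match yet)
Bit 8: prefix='01' -> emit 'f', reset

Answer: fllaf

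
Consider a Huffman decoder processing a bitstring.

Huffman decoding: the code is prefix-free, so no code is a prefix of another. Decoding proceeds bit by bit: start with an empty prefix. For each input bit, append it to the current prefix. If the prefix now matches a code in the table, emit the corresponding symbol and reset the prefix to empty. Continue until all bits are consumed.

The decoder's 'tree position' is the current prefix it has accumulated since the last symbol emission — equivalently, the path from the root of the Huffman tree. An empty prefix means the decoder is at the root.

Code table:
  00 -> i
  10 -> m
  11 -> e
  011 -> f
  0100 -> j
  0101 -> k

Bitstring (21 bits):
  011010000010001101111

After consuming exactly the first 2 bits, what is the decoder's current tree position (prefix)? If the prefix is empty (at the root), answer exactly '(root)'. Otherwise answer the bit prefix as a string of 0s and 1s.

Answer: 01

Derivation:
Bit 0: prefix='0' (no match yet)
Bit 1: prefix='01' (no match yet)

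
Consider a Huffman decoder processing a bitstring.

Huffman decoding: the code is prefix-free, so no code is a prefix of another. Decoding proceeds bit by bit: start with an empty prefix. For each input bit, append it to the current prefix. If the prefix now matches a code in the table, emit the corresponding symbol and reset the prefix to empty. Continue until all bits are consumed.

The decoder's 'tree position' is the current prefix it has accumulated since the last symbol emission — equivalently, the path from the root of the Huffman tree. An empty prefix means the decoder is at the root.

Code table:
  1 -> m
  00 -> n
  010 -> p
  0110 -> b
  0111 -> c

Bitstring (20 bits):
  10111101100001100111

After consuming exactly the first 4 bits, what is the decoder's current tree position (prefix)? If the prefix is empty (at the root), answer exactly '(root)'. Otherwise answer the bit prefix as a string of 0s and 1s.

Answer: 011

Derivation:
Bit 0: prefix='1' -> emit 'm', reset
Bit 1: prefix='0' (no match yet)
Bit 2: prefix='01' (no match yet)
Bit 3: prefix='011' (no match yet)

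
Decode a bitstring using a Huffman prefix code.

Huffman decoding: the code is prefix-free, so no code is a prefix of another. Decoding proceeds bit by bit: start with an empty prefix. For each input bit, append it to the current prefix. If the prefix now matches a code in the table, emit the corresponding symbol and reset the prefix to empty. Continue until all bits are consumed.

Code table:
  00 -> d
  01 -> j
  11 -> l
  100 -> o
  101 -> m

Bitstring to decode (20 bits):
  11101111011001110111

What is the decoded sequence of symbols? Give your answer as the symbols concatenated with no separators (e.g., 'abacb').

Answer: lmlmolml

Derivation:
Bit 0: prefix='1' (no match yet)
Bit 1: prefix='11' -> emit 'l', reset
Bit 2: prefix='1' (no match yet)
Bit 3: prefix='10' (no match yet)
Bit 4: prefix='101' -> emit 'm', reset
Bit 5: prefix='1' (no match yet)
Bit 6: prefix='11' -> emit 'l', reset
Bit 7: prefix='1' (no match yet)
Bit 8: prefix='10' (no match yet)
Bit 9: prefix='101' -> emit 'm', reset
Bit 10: prefix='1' (no match yet)
Bit 11: prefix='10' (no match yet)
Bit 12: prefix='100' -> emit 'o', reset
Bit 13: prefix='1' (no match yet)
Bit 14: prefix='11' -> emit 'l', reset
Bit 15: prefix='1' (no match yet)
Bit 16: prefix='10' (no match yet)
Bit 17: prefix='101' -> emit 'm', reset
Bit 18: prefix='1' (no match yet)
Bit 19: prefix='11' -> emit 'l', reset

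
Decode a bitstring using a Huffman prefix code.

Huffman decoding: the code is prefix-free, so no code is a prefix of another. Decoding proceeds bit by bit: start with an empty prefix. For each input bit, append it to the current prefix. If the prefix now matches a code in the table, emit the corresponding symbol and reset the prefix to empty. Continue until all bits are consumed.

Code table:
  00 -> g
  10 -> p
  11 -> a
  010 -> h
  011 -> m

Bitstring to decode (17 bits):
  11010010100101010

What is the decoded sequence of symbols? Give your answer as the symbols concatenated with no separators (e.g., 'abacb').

Bit 0: prefix='1' (no match yet)
Bit 1: prefix='11' -> emit 'a', reset
Bit 2: prefix='0' (no match yet)
Bit 3: prefix='01' (no match yet)
Bit 4: prefix='010' -> emit 'h', reset
Bit 5: prefix='0' (no match yet)
Bit 6: prefix='01' (no match yet)
Bit 7: prefix='010' -> emit 'h', reset
Bit 8: prefix='1' (no match yet)
Bit 9: prefix='10' -> emit 'p', reset
Bit 10: prefix='0' (no match yet)
Bit 11: prefix='01' (no match yet)
Bit 12: prefix='010' -> emit 'h', reset
Bit 13: prefix='1' (no match yet)
Bit 14: prefix='10' -> emit 'p', reset
Bit 15: prefix='1' (no match yet)
Bit 16: prefix='10' -> emit 'p', reset

Answer: ahhphpp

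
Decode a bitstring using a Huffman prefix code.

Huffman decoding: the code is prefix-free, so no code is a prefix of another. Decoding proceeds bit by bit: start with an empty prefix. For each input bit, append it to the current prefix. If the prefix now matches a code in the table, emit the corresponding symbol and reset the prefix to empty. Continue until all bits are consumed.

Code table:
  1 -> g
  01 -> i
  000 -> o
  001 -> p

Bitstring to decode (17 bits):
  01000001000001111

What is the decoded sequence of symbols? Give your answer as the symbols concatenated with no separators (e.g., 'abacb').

Answer: iopopggg

Derivation:
Bit 0: prefix='0' (no match yet)
Bit 1: prefix='01' -> emit 'i', reset
Bit 2: prefix='0' (no match yet)
Bit 3: prefix='00' (no match yet)
Bit 4: prefix='000' -> emit 'o', reset
Bit 5: prefix='0' (no match yet)
Bit 6: prefix='00' (no match yet)
Bit 7: prefix='001' -> emit 'p', reset
Bit 8: prefix='0' (no match yet)
Bit 9: prefix='00' (no match yet)
Bit 10: prefix='000' -> emit 'o', reset
Bit 11: prefix='0' (no match yet)
Bit 12: prefix='00' (no match yet)
Bit 13: prefix='001' -> emit 'p', reset
Bit 14: prefix='1' -> emit 'g', reset
Bit 15: prefix='1' -> emit 'g', reset
Bit 16: prefix='1' -> emit 'g', reset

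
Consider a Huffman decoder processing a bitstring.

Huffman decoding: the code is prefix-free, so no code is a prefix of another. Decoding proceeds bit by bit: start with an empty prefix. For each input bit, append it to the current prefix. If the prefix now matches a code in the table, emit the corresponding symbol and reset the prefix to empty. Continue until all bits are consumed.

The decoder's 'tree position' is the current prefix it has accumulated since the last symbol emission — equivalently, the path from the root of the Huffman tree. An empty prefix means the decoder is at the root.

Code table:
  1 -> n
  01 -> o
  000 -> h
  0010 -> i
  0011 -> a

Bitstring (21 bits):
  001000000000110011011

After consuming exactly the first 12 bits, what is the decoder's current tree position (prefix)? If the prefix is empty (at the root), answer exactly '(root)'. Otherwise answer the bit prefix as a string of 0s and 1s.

Bit 0: prefix='0' (no match yet)
Bit 1: prefix='00' (no match yet)
Bit 2: prefix='001' (no match yet)
Bit 3: prefix='0010' -> emit 'i', reset
Bit 4: prefix='0' (no match yet)
Bit 5: prefix='00' (no match yet)
Bit 6: prefix='000' -> emit 'h', reset
Bit 7: prefix='0' (no match yet)
Bit 8: prefix='00' (no match yet)
Bit 9: prefix='000' -> emit 'h', reset
Bit 10: prefix='0' (no match yet)
Bit 11: prefix='00' (no match yet)

Answer: 00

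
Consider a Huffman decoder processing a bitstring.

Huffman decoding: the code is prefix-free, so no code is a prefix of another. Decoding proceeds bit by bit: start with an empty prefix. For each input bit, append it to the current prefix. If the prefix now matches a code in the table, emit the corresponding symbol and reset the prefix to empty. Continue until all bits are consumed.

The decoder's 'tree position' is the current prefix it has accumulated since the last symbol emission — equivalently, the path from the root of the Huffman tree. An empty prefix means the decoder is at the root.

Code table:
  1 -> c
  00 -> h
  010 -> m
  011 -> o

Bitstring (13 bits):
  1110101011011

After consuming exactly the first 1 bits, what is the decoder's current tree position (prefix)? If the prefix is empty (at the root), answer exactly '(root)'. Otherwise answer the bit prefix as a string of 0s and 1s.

Answer: (root)

Derivation:
Bit 0: prefix='1' -> emit 'c', reset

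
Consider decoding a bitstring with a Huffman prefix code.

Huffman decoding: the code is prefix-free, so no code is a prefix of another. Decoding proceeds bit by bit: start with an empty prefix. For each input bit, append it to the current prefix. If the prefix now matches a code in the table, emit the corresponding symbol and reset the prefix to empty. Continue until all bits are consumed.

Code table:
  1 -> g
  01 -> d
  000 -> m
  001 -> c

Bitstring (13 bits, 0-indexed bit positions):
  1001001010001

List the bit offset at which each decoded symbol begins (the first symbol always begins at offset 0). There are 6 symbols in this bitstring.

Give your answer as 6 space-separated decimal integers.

Bit 0: prefix='1' -> emit 'g', reset
Bit 1: prefix='0' (no match yet)
Bit 2: prefix='00' (no match yet)
Bit 3: prefix='001' -> emit 'c', reset
Bit 4: prefix='0' (no match yet)
Bit 5: prefix='00' (no match yet)
Bit 6: prefix='001' -> emit 'c', reset
Bit 7: prefix='0' (no match yet)
Bit 8: prefix='01' -> emit 'd', reset
Bit 9: prefix='0' (no match yet)
Bit 10: prefix='00' (no match yet)
Bit 11: prefix='000' -> emit 'm', reset
Bit 12: prefix='1' -> emit 'g', reset

Answer: 0 1 4 7 9 12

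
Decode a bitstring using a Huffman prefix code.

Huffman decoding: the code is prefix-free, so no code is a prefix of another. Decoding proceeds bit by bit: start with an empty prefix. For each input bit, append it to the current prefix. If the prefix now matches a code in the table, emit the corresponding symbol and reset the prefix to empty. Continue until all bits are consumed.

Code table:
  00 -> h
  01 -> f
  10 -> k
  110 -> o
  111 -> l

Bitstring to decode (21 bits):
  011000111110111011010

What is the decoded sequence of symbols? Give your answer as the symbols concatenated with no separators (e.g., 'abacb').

Bit 0: prefix='0' (no match yet)
Bit 1: prefix='01' -> emit 'f', reset
Bit 2: prefix='1' (no match yet)
Bit 3: prefix='10' -> emit 'k', reset
Bit 4: prefix='0' (no match yet)
Bit 5: prefix='00' -> emit 'h', reset
Bit 6: prefix='1' (no match yet)
Bit 7: prefix='11' (no match yet)
Bit 8: prefix='111' -> emit 'l', reset
Bit 9: prefix='1' (no match yet)
Bit 10: prefix='11' (no match yet)
Bit 11: prefix='110' -> emit 'o', reset
Bit 12: prefix='1' (no match yet)
Bit 13: prefix='11' (no match yet)
Bit 14: prefix='111' -> emit 'l', reset
Bit 15: prefix='0' (no match yet)
Bit 16: prefix='01' -> emit 'f', reset
Bit 17: prefix='1' (no match yet)
Bit 18: prefix='10' -> emit 'k', reset
Bit 19: prefix='1' (no match yet)
Bit 20: prefix='10' -> emit 'k', reset

Answer: fkhlolfkk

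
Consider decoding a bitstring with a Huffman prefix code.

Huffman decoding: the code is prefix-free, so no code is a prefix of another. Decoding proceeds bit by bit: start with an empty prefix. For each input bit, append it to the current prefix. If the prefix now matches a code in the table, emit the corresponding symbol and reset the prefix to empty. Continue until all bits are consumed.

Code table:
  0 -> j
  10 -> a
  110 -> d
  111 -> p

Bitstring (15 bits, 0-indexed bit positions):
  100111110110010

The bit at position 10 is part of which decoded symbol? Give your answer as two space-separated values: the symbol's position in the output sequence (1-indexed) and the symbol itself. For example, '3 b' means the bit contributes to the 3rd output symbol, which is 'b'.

Answer: 5 d

Derivation:
Bit 0: prefix='1' (no match yet)
Bit 1: prefix='10' -> emit 'a', reset
Bit 2: prefix='0' -> emit 'j', reset
Bit 3: prefix='1' (no match yet)
Bit 4: prefix='11' (no match yet)
Bit 5: prefix='111' -> emit 'p', reset
Bit 6: prefix='1' (no match yet)
Bit 7: prefix='11' (no match yet)
Bit 8: prefix='110' -> emit 'd', reset
Bit 9: prefix='1' (no match yet)
Bit 10: prefix='11' (no match yet)
Bit 11: prefix='110' -> emit 'd', reset
Bit 12: prefix='0' -> emit 'j', reset
Bit 13: prefix='1' (no match yet)
Bit 14: prefix='10' -> emit 'a', reset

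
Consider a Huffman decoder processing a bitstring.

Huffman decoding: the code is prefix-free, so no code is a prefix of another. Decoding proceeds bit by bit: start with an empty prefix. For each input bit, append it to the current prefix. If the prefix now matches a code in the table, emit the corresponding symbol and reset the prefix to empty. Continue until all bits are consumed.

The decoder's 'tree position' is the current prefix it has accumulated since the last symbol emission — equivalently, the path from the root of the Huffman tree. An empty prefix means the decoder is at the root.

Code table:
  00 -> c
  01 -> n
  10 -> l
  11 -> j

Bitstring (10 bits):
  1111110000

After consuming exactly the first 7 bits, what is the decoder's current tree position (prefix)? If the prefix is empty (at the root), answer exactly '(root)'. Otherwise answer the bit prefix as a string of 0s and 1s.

Bit 0: prefix='1' (no match yet)
Bit 1: prefix='11' -> emit 'j', reset
Bit 2: prefix='1' (no match yet)
Bit 3: prefix='11' -> emit 'j', reset
Bit 4: prefix='1' (no match yet)
Bit 5: prefix='11' -> emit 'j', reset
Bit 6: prefix='0' (no match yet)

Answer: 0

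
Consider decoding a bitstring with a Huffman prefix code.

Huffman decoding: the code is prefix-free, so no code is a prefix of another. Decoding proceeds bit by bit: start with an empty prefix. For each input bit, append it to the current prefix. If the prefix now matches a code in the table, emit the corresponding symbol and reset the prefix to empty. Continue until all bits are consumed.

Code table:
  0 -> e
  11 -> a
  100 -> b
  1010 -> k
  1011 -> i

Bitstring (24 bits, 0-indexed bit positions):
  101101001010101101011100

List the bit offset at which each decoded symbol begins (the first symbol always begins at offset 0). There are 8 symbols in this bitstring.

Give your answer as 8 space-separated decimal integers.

Bit 0: prefix='1' (no match yet)
Bit 1: prefix='10' (no match yet)
Bit 2: prefix='101' (no match yet)
Bit 3: prefix='1011' -> emit 'i', reset
Bit 4: prefix='0' -> emit 'e', reset
Bit 5: prefix='1' (no match yet)
Bit 6: prefix='10' (no match yet)
Bit 7: prefix='100' -> emit 'b', reset
Bit 8: prefix='1' (no match yet)
Bit 9: prefix='10' (no match yet)
Bit 10: prefix='101' (no match yet)
Bit 11: prefix='1010' -> emit 'k', reset
Bit 12: prefix='1' (no match yet)
Bit 13: prefix='10' (no match yet)
Bit 14: prefix='101' (no match yet)
Bit 15: prefix='1011' -> emit 'i', reset
Bit 16: prefix='0' -> emit 'e', reset
Bit 17: prefix='1' (no match yet)
Bit 18: prefix='10' (no match yet)
Bit 19: prefix='101' (no match yet)
Bit 20: prefix='1011' -> emit 'i', reset
Bit 21: prefix='1' (no match yet)
Bit 22: prefix='10' (no match yet)
Bit 23: prefix='100' -> emit 'b', reset

Answer: 0 4 5 8 12 16 17 21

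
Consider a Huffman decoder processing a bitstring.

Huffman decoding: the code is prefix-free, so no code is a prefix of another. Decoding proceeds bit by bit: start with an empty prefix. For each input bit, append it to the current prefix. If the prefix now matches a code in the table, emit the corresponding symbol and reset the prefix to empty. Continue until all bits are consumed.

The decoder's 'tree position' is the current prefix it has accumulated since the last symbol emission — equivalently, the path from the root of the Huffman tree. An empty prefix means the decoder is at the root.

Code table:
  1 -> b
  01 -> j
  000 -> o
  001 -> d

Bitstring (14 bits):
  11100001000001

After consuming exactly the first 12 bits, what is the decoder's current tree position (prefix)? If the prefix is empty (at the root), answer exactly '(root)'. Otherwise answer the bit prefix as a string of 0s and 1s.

Bit 0: prefix='1' -> emit 'b', reset
Bit 1: prefix='1' -> emit 'b', reset
Bit 2: prefix='1' -> emit 'b', reset
Bit 3: prefix='0' (no match yet)
Bit 4: prefix='00' (no match yet)
Bit 5: prefix='000' -> emit 'o', reset
Bit 6: prefix='0' (no match yet)
Bit 7: prefix='01' -> emit 'j', reset
Bit 8: prefix='0' (no match yet)
Bit 9: prefix='00' (no match yet)
Bit 10: prefix='000' -> emit 'o', reset
Bit 11: prefix='0' (no match yet)

Answer: 0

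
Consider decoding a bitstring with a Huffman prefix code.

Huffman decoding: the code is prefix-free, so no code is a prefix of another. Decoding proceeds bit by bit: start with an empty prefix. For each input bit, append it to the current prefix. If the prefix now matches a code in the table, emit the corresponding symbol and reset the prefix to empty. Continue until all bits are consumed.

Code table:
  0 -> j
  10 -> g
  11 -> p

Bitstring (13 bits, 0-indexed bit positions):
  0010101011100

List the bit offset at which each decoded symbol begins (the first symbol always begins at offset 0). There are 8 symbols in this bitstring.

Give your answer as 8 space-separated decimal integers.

Bit 0: prefix='0' -> emit 'j', reset
Bit 1: prefix='0' -> emit 'j', reset
Bit 2: prefix='1' (no match yet)
Bit 3: prefix='10' -> emit 'g', reset
Bit 4: prefix='1' (no match yet)
Bit 5: prefix='10' -> emit 'g', reset
Bit 6: prefix='1' (no match yet)
Bit 7: prefix='10' -> emit 'g', reset
Bit 8: prefix='1' (no match yet)
Bit 9: prefix='11' -> emit 'p', reset
Bit 10: prefix='1' (no match yet)
Bit 11: prefix='10' -> emit 'g', reset
Bit 12: prefix='0' -> emit 'j', reset

Answer: 0 1 2 4 6 8 10 12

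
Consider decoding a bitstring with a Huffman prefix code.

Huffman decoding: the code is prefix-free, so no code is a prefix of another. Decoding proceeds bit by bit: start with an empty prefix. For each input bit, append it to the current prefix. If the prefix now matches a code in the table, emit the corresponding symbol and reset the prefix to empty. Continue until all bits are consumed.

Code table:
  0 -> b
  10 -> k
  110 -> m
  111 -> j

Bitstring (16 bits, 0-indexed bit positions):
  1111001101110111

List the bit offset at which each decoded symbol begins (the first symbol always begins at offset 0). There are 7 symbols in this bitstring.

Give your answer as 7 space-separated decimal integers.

Answer: 0 3 5 6 9 12 13

Derivation:
Bit 0: prefix='1' (no match yet)
Bit 1: prefix='11' (no match yet)
Bit 2: prefix='111' -> emit 'j', reset
Bit 3: prefix='1' (no match yet)
Bit 4: prefix='10' -> emit 'k', reset
Bit 5: prefix='0' -> emit 'b', reset
Bit 6: prefix='1' (no match yet)
Bit 7: prefix='11' (no match yet)
Bit 8: prefix='110' -> emit 'm', reset
Bit 9: prefix='1' (no match yet)
Bit 10: prefix='11' (no match yet)
Bit 11: prefix='111' -> emit 'j', reset
Bit 12: prefix='0' -> emit 'b', reset
Bit 13: prefix='1' (no match yet)
Bit 14: prefix='11' (no match yet)
Bit 15: prefix='111' -> emit 'j', reset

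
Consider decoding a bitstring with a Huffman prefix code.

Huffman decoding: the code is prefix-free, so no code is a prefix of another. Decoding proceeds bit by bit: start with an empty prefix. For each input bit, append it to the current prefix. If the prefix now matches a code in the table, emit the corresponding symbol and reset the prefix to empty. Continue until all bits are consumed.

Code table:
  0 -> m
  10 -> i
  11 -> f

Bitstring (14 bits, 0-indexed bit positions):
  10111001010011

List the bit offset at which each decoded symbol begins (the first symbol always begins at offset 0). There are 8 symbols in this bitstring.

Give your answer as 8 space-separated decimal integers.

Bit 0: prefix='1' (no match yet)
Bit 1: prefix='10' -> emit 'i', reset
Bit 2: prefix='1' (no match yet)
Bit 3: prefix='11' -> emit 'f', reset
Bit 4: prefix='1' (no match yet)
Bit 5: prefix='10' -> emit 'i', reset
Bit 6: prefix='0' -> emit 'm', reset
Bit 7: prefix='1' (no match yet)
Bit 8: prefix='10' -> emit 'i', reset
Bit 9: prefix='1' (no match yet)
Bit 10: prefix='10' -> emit 'i', reset
Bit 11: prefix='0' -> emit 'm', reset
Bit 12: prefix='1' (no match yet)
Bit 13: prefix='11' -> emit 'f', reset

Answer: 0 2 4 6 7 9 11 12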